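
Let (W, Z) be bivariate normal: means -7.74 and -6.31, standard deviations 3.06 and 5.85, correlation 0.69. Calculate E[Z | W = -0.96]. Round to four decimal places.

For a bivariate normal, E[Z | W=x] = μ_Z + ρ·(σ_Z/σ_W)·(x − μ_W).
E[Z | W=-0.96] = -6.31 + (0.69)·(5.85/3.06)·(-0.96 − (-7.74)) = -6.31 + (1.31912)·(6.78) = 2.6336.

2.6336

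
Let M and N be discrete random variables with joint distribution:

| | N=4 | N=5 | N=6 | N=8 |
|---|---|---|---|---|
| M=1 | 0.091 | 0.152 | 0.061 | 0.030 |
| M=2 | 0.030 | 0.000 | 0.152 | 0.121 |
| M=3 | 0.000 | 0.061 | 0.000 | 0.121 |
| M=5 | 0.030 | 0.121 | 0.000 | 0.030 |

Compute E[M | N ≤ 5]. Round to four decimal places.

P(N ≤ 5) = 0.485.
Σ M·P over the event = 1·(0.091) + 1·(0.152) + 2·(0.030) + 3·(0.061) + 5·(0.030) + 5·(0.121) = 1.241.
E[M | N ≤ 5] = (1.241) / (0.485) = 2.5588.

2.5588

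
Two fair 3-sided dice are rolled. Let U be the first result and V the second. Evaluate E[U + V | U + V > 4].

16/3

Outcomes with U + V > 4: (2,3), (3,2), (3,3), each with probability 1/9.
E[U + V | U + V > 4] = (5 + 5 + 6) / 3 = 16/3.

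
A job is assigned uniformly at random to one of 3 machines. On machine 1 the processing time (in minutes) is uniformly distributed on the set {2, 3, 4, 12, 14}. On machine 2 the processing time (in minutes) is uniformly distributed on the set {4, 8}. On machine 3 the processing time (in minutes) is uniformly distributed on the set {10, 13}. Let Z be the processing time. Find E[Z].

E[Z | machine 1] = (2+3+4+12+14)/5 = 7.
E[Z | machine 2] = (4+8)/2 = 6.
E[Z | machine 3] = (10+13)/2 = 23/2.
By the law of total expectation,
E[Z] = (1/3)·(7) + (1/3)·(6) + (1/3)·(23/2) = 49/6.

49/6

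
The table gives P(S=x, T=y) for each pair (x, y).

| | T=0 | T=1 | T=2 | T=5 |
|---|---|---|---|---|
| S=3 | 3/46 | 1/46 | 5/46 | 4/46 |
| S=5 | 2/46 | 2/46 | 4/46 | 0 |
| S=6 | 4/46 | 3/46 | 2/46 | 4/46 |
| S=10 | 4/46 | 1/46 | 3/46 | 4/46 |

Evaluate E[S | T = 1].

P(T = 1) = 7/46.
Σ S·P over the event = 3·(1/46) + 5·(2/46) + 6·(3/46) + 10·(1/46) = 41/46.
E[S | T = 1] = (41/46) / (7/46) = 41/7.

41/7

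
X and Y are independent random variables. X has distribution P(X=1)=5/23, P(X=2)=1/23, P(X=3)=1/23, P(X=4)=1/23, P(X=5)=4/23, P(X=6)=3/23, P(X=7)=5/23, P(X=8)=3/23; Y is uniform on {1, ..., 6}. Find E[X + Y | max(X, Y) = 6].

277/30

P(max(X, Y) = 6) = 5/23.
Summing (X+Y)·P(x,y) over outcomes with max(X, Y) = 6 gives 277/138.
E[X + Y | max(X, Y) = 6] = (277/138) / (5/23) = 277/30.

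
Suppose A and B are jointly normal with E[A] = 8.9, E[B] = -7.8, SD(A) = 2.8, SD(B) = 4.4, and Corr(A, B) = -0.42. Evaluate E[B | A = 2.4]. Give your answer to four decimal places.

-3.5100

The regression of B on A has slope ρ·σ_B/σ_A and passes through (μ_A, μ_B).
E[B | A=2.4] = -7.8 + (-0.42)·(4.4/2.8)·(2.4 − (8.9)) = -7.8 + (-0.66)·(-6.5) = -3.5100.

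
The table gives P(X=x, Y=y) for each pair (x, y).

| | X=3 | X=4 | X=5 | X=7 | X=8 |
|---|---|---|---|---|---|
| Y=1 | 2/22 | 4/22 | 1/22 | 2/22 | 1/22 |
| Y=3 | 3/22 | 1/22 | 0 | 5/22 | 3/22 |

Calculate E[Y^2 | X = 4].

13/5

P(X = 4) = 5/22.
Summing Y^2·P(X=x,Y=y) over the conditioning event gives 13/22.
E[Y^2 | X = 4] = (13/22) / (5/22) = 13/5.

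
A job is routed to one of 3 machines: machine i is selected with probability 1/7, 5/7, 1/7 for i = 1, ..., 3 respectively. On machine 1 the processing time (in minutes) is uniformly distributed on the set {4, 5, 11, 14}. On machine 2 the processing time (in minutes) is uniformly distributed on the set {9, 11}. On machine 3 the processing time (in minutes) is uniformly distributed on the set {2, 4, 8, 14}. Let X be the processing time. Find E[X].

131/14

E[X | machine 1] = (4+5+11+14)/4 = 17/2.
E[X | machine 2] = (9+11)/2 = 10.
E[X | machine 3] = (2+4+8+14)/4 = 7.
By the law of total expectation,
E[X] = (1/7)·(17/2) + (5/7)·(10) + (1/7)·(7) = 131/14.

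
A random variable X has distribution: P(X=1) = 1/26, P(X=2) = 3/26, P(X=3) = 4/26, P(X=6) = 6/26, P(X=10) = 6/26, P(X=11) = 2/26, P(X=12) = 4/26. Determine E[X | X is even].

150/19

P(X is even) = 19/26.
Σ over the event: 2·3/26 + 6·3/13 + 10·3/13 + 12·2/13 = 75/13.
E[X | X is even] = (75/13) / (19/26) = 150/19.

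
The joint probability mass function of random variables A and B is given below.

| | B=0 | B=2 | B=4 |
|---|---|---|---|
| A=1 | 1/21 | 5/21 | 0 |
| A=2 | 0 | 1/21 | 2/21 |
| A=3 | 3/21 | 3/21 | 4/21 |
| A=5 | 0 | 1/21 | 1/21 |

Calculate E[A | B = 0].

5/2

P(B = 0) = 4/21.
Σ A·P over the event = 1·(1/21) + 3·(3/21) = 10/21.
E[A | B = 0] = (10/21) / (4/21) = 5/2.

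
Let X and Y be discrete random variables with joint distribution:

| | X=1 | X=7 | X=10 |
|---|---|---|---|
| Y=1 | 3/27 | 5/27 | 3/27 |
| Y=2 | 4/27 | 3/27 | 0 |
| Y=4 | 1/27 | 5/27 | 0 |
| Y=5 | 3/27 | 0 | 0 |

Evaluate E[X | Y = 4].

P(Y = 4) = 2/9.
Σ X·P over the event = 1·(1/27) + 7·(5/27) = 4/3.
E[X | Y = 4] = (4/3) / (2/9) = 6.

6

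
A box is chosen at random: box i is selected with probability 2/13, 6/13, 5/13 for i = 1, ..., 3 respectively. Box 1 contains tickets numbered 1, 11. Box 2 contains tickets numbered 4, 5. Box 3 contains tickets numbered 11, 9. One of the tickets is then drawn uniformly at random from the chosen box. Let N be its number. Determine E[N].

E[N | box 1] = (1+11)/2 = 6.
E[N | box 2] = (4+5)/2 = 9/2.
E[N | box 3] = (11+9)/2 = 10.
E[N] = (2/13)·(6) + (6/13)·(9/2) + (5/13)·(10) = 89/13.

89/13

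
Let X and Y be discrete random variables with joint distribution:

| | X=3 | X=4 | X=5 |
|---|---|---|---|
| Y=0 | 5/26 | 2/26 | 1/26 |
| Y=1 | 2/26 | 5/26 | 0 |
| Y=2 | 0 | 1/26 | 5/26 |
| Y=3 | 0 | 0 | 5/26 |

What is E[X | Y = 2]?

29/6

P(Y = 2) = 3/13.
Σ X·P over the event = 4·(1/26) + 5·(5/26) = 29/26.
E[X | Y = 2] = (29/26) / (3/13) = 29/6.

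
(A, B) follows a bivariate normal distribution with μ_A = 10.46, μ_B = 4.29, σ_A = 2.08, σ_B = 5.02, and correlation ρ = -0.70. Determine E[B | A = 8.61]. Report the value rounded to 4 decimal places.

The regression of B on A has slope ρ·σ_B/σ_A and passes through (μ_A, μ_B).
E[B | A=8.61] = 4.29 + (-0.70)·(5.02/2.08)·(8.61 − (10.46)) = 4.29 + (-1.6894)·(-1.85) = 7.4154.

7.4154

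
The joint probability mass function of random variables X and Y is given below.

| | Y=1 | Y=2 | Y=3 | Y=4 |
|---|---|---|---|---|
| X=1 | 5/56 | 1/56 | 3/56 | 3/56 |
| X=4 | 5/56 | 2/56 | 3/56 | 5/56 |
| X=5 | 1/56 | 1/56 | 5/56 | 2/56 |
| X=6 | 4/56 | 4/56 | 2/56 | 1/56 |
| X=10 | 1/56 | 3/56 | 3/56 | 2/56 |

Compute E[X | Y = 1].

P(Y = 1) = 2/7.
Summing X·P(X=x,Y=y) over the conditioning event gives 8/7.
E[X | Y = 1] = (8/7) / (2/7) = 4.

4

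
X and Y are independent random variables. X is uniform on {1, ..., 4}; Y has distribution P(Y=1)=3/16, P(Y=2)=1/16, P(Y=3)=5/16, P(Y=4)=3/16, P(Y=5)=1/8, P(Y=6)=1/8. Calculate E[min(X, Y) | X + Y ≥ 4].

127/57

P(X + Y ≥ 4) = 57/64.
Summing min(X,Y)·P(x,y) over outcomes with X + Y ≥ 4 gives 127/64.
E[min(X, Y) | X + Y ≥ 4] = (127/64) / (57/64) = 127/57.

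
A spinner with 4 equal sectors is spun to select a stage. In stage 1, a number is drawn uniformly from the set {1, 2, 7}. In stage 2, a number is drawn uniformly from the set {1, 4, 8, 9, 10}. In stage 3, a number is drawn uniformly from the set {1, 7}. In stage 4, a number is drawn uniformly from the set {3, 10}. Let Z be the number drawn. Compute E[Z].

E[Z | stage 1] = (1+2+7)/3 = 10/3.
E[Z | stage 2] = (1+4+8+9+10)/5 = 32/5.
E[Z | stage 3] = (1+7)/2 = 4.
E[Z | stage 4] = (3+10)/2 = 13/2.
E[Z] = (1/4)·(10/3) + (1/4)·(32/5) + (1/4)·(4) + (1/4)·(13/2) = 607/120.

607/120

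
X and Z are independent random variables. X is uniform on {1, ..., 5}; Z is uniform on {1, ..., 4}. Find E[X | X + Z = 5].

Outcomes with X + Z = 5: (1,4), (2,3), (3,2), (4,1), each with probability 1/20.
E[X | X + Z = 5] = (1 + 2 + 3 + 4) / 4 = 5/2.

5/2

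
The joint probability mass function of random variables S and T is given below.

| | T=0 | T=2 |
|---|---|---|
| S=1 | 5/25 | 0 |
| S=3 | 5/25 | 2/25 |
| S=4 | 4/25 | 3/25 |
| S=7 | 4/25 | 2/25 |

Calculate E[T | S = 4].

6/7

P(S = 4) = 7/25.
Summing T·P(S=x,T=y) over the conditioning event gives 6/25.
E[T | S = 4] = (6/25) / (7/25) = 6/7.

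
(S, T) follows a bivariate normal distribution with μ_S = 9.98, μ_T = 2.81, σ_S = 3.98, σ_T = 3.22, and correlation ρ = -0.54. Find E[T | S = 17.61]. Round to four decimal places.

-0.5234

For a bivariate normal, E[T | S=x] = μ_T + ρ·(σ_T/σ_S)·(x − μ_S).
E[T | S=17.61] = 2.81 + (-0.54)·(3.22/3.98)·(17.61 − (9.98)) = 2.81 + (-0.43688)·(7.63) = -0.5234.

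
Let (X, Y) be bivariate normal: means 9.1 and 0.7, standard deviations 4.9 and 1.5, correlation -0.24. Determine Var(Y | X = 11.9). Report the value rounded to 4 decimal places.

2.1204

Var(Y | X=x) = (1 − ρ²)·σ_Y².
Var(Y | X=11.9) = (1.5)²·(1 − (-0.24)²) = 2.25·0.9424 = 2.1204.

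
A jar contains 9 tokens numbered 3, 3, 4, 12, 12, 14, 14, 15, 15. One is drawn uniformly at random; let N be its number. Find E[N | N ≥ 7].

41/3

P(N ≥ 7) = 2/3.
Σ over the event: 12·2/9 + 14·2/9 + 15·2/9 = 82/9.
E[N | N ≥ 7] = (82/9) / (2/3) = 41/3.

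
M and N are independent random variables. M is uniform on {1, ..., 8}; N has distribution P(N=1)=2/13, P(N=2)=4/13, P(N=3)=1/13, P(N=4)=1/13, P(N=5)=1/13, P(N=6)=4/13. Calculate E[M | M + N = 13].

36/5

P(M + N = 13) = 5/104.
Summing M·P(x,y) over outcomes with M + N = 13 gives 9/26.
E[M | M + N = 13] = (9/26) / (5/104) = 36/5.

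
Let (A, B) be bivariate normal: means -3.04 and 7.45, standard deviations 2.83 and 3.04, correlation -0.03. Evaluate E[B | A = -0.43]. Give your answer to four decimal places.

7.3659

For a bivariate normal, E[B | A=x] = μ_B + ρ·(σ_B/σ_A)·(x − μ_A).
E[B | A=-0.43] = 7.45 + (-0.03)·(3.04/2.83)·(-0.43 − (-3.04)) = 7.45 + (-0.032226)·(2.61) = 7.3659.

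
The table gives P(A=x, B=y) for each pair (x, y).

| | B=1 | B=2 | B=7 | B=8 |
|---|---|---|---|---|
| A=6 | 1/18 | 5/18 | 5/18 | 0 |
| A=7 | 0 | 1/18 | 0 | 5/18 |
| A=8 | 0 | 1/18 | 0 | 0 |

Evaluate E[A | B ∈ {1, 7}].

6

P(B ∈ {1, 7}) = 1/3.
Σ A·P over the event = 6·(1/18) + 6·(5/18) = 2.
E[A | B ∈ {1, 7}] = (2) / (1/3) = 6.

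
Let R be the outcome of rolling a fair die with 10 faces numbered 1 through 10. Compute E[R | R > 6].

Given R > 6, R is equally likely to be any of {7, 8, 9, 10}.
E[R | R > 6] = (7 + 8 + 9 + 10) / 4 = 17/2.

17/2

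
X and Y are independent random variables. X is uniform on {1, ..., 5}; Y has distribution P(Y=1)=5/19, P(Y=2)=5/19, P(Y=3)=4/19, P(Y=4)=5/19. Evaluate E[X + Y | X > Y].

95/16

P(X > Y) = 48/95.
Summing (X+Y)·P(x,y) over outcomes with X > Y gives 3.
E[X + Y | X > Y] = (3) / (48/95) = 95/16.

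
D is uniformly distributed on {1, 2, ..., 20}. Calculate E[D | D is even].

Given D is even, D is equally likely to be any of {2, 4, 6, 8, 10, 12, 14, 16, 18, 20}.
E[D | D is even] = (2 + 4 + 6 + 8 + 10 + 12 + 14 + 16 + 18 + 20) / 10 = 11.

11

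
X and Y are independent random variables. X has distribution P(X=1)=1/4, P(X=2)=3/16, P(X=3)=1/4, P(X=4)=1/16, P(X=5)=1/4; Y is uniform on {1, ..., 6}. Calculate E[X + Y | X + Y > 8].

175/18

P(X + Y > 8) = 3/16.
Summing (X+Y)·P(x,y) over outcomes with X + Y > 8 gives 175/96.
E[X + Y | X + Y > 8] = (175/96) / (3/16) = 175/18.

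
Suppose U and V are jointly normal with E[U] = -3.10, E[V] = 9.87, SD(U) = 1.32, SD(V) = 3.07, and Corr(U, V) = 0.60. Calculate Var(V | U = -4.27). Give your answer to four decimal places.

Var(V | U=x) = (1 − ρ²)·σ_V².
Var(V | U=-4.27) = (3.07)²·(1 − (0.60)²) = 9.4249·0.64 = 6.0319.

6.0319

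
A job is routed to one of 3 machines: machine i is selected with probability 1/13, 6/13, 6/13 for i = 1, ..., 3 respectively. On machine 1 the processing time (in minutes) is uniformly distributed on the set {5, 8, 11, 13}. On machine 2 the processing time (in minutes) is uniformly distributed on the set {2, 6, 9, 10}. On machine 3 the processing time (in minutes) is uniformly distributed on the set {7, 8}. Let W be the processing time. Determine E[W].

379/52

E[W | machine 1] = (5+8+11+13)/4 = 37/4.
E[W | machine 2] = (2+6+9+10)/4 = 27/4.
E[W | machine 3] = (7+8)/2 = 15/2.
E[W] = (1/13)·(37/4) + (6/13)·(27/4) + (6/13)·(15/2) = 379/52.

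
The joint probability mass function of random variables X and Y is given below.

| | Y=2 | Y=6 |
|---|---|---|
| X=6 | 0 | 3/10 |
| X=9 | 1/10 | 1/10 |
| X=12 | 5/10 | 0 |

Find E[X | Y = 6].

P(Y = 6) = 2/5.
Σ X·P over the event = 6·(3/10) + 9·(1/10) = 27/10.
E[X | Y = 6] = (27/10) / (2/5) = 27/4.

27/4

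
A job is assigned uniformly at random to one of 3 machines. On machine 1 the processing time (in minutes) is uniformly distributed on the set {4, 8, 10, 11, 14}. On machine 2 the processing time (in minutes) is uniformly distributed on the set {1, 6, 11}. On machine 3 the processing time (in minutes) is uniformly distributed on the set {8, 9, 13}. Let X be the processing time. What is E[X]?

E[X | machine 1] = (4+8+10+11+14)/5 = 47/5.
E[X | machine 2] = (1+6+11)/3 = 6.
E[X | machine 3] = (8+9+13)/3 = 10.
By the law of total expectation,
E[X] = (1/3)·(47/5) + (1/3)·(6) + (1/3)·(10) = 127/15.

127/15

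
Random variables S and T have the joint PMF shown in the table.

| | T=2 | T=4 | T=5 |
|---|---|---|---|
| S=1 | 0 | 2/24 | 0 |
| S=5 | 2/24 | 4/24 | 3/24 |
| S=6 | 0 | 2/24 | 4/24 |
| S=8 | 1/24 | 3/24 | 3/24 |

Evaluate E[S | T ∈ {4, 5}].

P(T ∈ {4, 5}) = 7/8.
Σ S·P over the event = 1·(2/24) + 5·(4/24) + 5·(3/24) + 6·(2/24) + 6·(4/24) + 8·(3/24) + 8·(3/24) = 121/24.
E[S | T ∈ {4, 5}] = (121/24) / (7/8) = 121/21.

121/21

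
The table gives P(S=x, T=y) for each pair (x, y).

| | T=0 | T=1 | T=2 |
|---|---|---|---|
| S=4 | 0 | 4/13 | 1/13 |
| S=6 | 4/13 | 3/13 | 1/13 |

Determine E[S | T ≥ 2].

5

P(T ≥ 2) = 2/13.
Σ S·P over the event = 4·(1/13) + 6·(1/13) = 10/13.
E[S | T ≥ 2] = (10/13) / (2/13) = 5.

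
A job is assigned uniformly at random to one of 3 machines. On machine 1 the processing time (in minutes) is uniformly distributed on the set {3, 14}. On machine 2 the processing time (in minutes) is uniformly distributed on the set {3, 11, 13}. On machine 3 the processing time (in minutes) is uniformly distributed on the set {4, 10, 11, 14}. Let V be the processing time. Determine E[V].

E[V | machine 1] = (3+14)/2 = 17/2.
E[V | machine 2] = (3+11+13)/3 = 9.
E[V | machine 3] = (4+10+11+14)/4 = 39/4.
By the law of total expectation,
E[V] = (1/3)·(17/2) + (1/3)·(9) + (1/3)·(39/4) = 109/12.

109/12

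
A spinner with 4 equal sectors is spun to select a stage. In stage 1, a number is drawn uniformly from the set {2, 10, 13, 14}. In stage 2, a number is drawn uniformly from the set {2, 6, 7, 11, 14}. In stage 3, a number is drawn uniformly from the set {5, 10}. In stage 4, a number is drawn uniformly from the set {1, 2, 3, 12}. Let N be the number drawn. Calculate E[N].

E[N | stage 1] = (2+10+13+14)/4 = 39/4.
E[N | stage 2] = (2+6+7+11+14)/5 = 8.
E[N | stage 3] = (5+10)/2 = 15/2.
E[N | stage 4] = (1+2+3+12)/4 = 9/2.
E[N] = (1/4)·(39/4) + (1/4)·(8) + (1/4)·(15/2) + (1/4)·(9/2) = 119/16.

119/16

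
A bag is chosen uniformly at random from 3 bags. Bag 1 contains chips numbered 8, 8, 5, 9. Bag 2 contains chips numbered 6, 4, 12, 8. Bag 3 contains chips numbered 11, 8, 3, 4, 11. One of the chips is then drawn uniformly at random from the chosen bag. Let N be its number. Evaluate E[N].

112/15

E[N | bag 1] = (8+8+5+9)/4 = 15/2.
E[N | bag 2] = (6+4+12+8)/4 = 15/2.
E[N | bag 3] = (11+8+3+4+11)/5 = 37/5.
E[N] = (1/3)·(15/2) + (1/3)·(15/2) + (1/3)·(37/5) = 112/15.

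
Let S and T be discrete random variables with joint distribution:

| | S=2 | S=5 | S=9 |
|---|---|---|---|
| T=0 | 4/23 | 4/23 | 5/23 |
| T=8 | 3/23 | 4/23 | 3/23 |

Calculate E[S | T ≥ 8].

P(T ≥ 8) = 10/23.
Σ S·P over the event = 2·(3/23) + 5·(4/23) + 9·(3/23) = 53/23.
E[S | T ≥ 8] = (53/23) / (10/23) = 53/10.

53/10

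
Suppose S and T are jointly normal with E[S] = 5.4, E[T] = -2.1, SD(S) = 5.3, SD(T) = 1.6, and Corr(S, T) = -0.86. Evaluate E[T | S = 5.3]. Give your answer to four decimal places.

-2.0740

E[T | S=x] = μ_T + ρ(σ_T/σ_S)(x − μ_S) for jointly normal variables.
E[T | S=5.3] = -2.1 + (-0.86)·(1.6/5.3)·(5.3 − (5.4)) = -2.1 + (-0.25962)·(-0.1) = -2.0740.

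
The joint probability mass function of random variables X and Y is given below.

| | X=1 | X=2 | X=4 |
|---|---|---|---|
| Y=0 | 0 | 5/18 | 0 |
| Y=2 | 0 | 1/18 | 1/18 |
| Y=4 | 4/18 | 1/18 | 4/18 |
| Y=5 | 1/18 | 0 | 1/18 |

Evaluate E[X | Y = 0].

2

P(Y = 0) = 5/18.
Σ X·P over the event = 2·(5/18) = 5/9.
E[X | Y = 0] = (5/9) / (5/18) = 2.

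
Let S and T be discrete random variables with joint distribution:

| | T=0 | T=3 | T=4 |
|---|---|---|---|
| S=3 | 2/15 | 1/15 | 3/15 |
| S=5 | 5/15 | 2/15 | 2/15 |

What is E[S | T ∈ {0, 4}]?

25/6

P(T ∈ {0, 4}) = 4/5.
Σ S·P over the event = 3·(2/15) + 3·(3/15) + 5·(5/15) + 5·(2/15) = 10/3.
E[S | T ∈ {0, 4}] = (10/3) / (4/5) = 25/6.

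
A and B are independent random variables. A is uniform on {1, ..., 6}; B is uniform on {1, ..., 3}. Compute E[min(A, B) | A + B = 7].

2

Outcomes with A + B = 7: (4,3), (5,2), (6,1), each with probability 1/18.
E[min(A, B) | A + B = 7] = (3 + 2 + 1) / 3 = 2.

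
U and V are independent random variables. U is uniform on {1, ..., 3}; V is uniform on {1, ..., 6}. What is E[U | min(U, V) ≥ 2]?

P(min(U, V) ≥ 2) = 5/9.
Summing U·P(x,y) over outcomes with min(U, V) ≥ 2 gives 25/18.
E[U | min(U, V) ≥ 2] = (25/18) / (5/9) = 5/2.

5/2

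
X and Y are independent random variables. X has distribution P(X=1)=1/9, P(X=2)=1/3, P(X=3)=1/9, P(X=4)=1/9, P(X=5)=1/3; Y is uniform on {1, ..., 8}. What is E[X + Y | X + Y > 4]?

261/31

P(X + Y > 4) = 31/36.
Summing (X+Y)·P(x,y) over outcomes with X + Y > 4 gives 29/4.
E[X + Y | X + Y > 4] = (29/4) / (31/36) = 261/31.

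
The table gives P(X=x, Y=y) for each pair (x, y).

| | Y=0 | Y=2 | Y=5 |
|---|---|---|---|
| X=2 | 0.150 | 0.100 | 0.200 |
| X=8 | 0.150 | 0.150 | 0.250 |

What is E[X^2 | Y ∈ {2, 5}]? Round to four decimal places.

38.2857

P(Y ∈ {2, 5}) = 0.700.
Σ X^2·P over the event = 4·(0.100) + 4·(0.200) + 64·(0.150) + 64·(0.250) = 26.800.
E[X^2 | Y ∈ {2, 5}] = (26.800) / (0.700) = 38.2857.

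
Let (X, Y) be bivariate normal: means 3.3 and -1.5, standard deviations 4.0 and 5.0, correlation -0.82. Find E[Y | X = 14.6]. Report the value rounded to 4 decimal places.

-13.0825

The regression of Y on X has slope ρ·σ_Y/σ_X and passes through (μ_X, μ_Y).
E[Y | X=14.6] = -1.5 + (-0.82)·(5.0/4.0)·(14.6 − (3.3)) = -1.5 + (-1.025)·(11.3) = -13.0825.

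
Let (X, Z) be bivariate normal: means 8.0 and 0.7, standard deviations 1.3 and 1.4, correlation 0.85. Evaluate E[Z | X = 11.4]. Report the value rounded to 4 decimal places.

The regression of Z on X has slope ρ·σ_Z/σ_X and passes through (μ_X, μ_Z).
E[Z | X=11.4] = 0.7 + (0.85)·(1.4/1.3)·(11.4 − (8.0)) = 0.7 + (0.91538)·(3.4) = 3.8123.

3.8123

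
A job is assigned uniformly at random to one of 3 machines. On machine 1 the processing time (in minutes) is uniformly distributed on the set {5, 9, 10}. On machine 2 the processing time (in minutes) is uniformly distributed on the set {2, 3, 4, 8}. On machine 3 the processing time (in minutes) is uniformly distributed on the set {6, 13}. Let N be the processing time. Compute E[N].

29/4

E[N | machine 1] = (5+9+10)/3 = 8.
E[N | machine 2] = (2+3+4+8)/4 = 17/4.
E[N | machine 3] = (6+13)/2 = 19/2.
By the law of total expectation,
E[N] = (1/3)·(8) + (1/3)·(17/4) + (1/3)·(19/2) = 29/4.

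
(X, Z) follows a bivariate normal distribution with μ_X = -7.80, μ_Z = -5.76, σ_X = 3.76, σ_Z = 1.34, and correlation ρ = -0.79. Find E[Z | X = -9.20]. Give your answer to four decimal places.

-5.3658

The regression of Z on X has slope ρ·σ_Z/σ_X and passes through (μ_X, μ_Z).
E[Z | X=-9.20] = -5.76 + (-0.79)·(1.34/3.76)·(-9.20 − (-7.80)) = -5.76 + (-0.28154)·(-1.4) = -5.3658.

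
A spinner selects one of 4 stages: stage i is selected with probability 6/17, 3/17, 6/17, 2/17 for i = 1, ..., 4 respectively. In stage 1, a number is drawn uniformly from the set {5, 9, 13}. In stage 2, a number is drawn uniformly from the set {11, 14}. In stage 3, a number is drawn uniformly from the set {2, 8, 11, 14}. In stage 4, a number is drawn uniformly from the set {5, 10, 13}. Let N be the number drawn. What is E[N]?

488/51

E[N | stage 1] = (5+9+13)/3 = 9.
E[N | stage 2] = (11+14)/2 = 25/2.
E[N | stage 3] = (2+8+11+14)/4 = 35/4.
E[N | stage 4] = (5+10+13)/3 = 28/3.
E[N] = (6/17)·(9) + (3/17)·(25/2) + (6/17)·(35/4) + (2/17)·(28/3) = 488/51.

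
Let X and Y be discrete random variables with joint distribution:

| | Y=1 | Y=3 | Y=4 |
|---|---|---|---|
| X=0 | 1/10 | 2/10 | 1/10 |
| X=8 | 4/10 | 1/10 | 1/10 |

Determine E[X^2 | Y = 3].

P(Y = 3) = 3/10.
Summing X^2·P(X=x,Y=y) over the conditioning event gives 32/5.
E[X^2 | Y = 3] = (32/5) / (3/10) = 64/3.

64/3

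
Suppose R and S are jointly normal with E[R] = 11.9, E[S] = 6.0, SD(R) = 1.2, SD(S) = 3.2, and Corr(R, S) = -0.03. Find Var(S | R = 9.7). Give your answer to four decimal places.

10.2308

Var(S | R=x) = (1 − ρ²)·σ_S².
Var(S | R=9.7) = (3.2)²·(1 − (-0.03)²) = 10.24·0.9991 = 10.2308.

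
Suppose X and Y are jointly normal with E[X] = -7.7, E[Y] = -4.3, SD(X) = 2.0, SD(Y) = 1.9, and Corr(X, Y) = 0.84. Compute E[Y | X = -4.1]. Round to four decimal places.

For a bivariate normal, E[Y | X=x] = μ_Y + ρ·(σ_Y/σ_X)·(x − μ_X).
E[Y | X=-4.1] = -4.3 + (0.84)·(1.9/2.0)·(-4.1 − (-7.7)) = -4.3 + (0.798)·(3.6) = -1.4272.

-1.4272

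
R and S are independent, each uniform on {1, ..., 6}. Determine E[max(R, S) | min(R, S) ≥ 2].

24/5

P(min(R, S) ≥ 2) = 25/36.
Summing max(R,S)·P(x,y) over outcomes with min(R, S) ≥ 2 gives 10/3.
E[max(R, S) | min(R, S) ≥ 2] = (10/3) / (25/36) = 24/5.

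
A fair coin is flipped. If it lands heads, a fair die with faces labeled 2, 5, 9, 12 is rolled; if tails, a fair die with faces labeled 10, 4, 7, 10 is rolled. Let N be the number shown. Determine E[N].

E[N | heads] = (2+5+9+12)/4 = 7.
E[N | tails] = (10+4+7+10)/4 = 31/4.
By the law of total expectation,
E[N] = (1/2)·(7) + (1/2)·(31/4) = 59/8.

59/8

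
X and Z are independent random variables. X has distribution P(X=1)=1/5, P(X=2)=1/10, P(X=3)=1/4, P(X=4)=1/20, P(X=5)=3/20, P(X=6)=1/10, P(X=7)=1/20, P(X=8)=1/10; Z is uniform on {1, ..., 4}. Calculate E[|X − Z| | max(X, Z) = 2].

P(max(X, Z) = 2) = 1/10.
Summing |X−Z|·P(x,y) over outcomes with max(X, Z) = 2 gives 3/40.
E[|X − Z| | max(X, Z) = 2] = (3/40) / (1/10) = 3/4.

3/4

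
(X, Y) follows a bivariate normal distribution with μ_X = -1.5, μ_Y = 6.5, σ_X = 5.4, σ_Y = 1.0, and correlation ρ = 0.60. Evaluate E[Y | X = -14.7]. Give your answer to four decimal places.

5.0333

The regression of Y on X has slope ρ·σ_Y/σ_X and passes through (μ_X, μ_Y).
E[Y | X=-14.7] = 6.5 + (0.60)·(1.0/5.4)·(-14.7 − (-1.5)) = 6.5 + (0.11111)·(-13.2) = 5.0333.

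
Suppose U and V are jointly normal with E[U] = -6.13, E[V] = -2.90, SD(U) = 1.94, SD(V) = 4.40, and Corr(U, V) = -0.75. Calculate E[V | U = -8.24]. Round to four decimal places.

0.6892

The regression of V on U has slope ρ·σ_V/σ_U and passes through (μ_U, μ_V).
E[V | U=-8.24] = -2.90 + (-0.75)·(4.40/1.94)·(-8.24 − (-6.13)) = -2.90 + (-1.70103)·(-2.11) = 0.6892.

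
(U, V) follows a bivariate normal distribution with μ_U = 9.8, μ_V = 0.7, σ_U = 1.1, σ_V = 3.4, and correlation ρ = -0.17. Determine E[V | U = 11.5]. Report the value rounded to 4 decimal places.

E[V | U=x] = μ_V + ρ(σ_V/σ_U)(x − μ_U) for jointly normal variables.
E[V | U=11.5] = 0.7 + (-0.17)·(3.4/1.1)·(11.5 − (9.8)) = 0.7 + (-0.52545)·(1.7) = -0.1933.

-0.1933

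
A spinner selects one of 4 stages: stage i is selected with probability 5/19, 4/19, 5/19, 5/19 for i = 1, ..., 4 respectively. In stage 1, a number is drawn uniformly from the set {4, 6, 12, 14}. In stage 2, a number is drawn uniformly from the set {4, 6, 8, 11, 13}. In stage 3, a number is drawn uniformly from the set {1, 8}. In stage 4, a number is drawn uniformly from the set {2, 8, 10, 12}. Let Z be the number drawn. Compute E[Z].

1411/190

E[Z | stage 1] = (4+6+12+14)/4 = 9.
E[Z | stage 2] = (4+6+8+11+13)/5 = 42/5.
E[Z | stage 3] = (1+8)/2 = 9/2.
E[Z | stage 4] = (2+8+10+12)/4 = 8.
E[Z] = (5/19)·(9) + (4/19)·(42/5) + (5/19)·(9/2) + (5/19)·(8) = 1411/190.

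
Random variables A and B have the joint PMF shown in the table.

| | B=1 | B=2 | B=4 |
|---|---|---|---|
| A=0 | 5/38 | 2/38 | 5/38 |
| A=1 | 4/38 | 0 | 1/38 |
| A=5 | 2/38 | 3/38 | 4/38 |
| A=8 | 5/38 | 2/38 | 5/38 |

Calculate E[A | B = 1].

P(B = 1) = 8/19.
Σ A·P over the event = 0·(5/38) + 1·(4/38) + 5·(2/38) + 8·(5/38) = 27/19.
E[A | B = 1] = (27/19) / (8/19) = 27/8.

27/8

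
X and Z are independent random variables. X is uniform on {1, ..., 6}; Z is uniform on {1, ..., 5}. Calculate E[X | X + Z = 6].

3

Outcomes with X + Z = 6: (1,5), (2,4), (3,3), (4,2), (5,1), each with probability 1/30.
E[X | X + Z = 6] = (1 + 2 + 3 + 4 + 5) / 5 = 3.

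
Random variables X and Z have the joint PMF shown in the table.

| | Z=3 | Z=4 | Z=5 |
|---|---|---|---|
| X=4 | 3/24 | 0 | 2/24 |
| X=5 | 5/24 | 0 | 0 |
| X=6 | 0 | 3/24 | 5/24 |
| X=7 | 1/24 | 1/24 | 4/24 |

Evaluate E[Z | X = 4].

19/5

P(X = 4) = 5/24.
Σ Z·P over the event = 3·(3/24) + 5·(2/24) = 19/24.
E[Z | X = 4] = (19/24) / (5/24) = 19/5.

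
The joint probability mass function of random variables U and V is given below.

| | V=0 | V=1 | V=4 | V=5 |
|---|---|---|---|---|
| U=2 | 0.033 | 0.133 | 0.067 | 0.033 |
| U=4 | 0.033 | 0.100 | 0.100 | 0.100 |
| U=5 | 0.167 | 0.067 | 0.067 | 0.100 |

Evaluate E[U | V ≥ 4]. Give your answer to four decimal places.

3.9293

P(V ≥ 4) = 0.467.
Σ U·P over the event = 2·(0.067) + 2·(0.033) + 4·(0.100) + 4·(0.100) + 5·(0.067) + 5·(0.100) = 1.835.
E[U | V ≥ 4] = (1.835) / (0.467) = 3.9293.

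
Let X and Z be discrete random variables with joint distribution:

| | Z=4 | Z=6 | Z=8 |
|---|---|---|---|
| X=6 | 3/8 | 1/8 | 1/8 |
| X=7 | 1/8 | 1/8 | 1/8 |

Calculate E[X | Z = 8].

13/2

P(Z = 8) = 1/4.
Summing X·P(X=x,Z=y) over the conditioning event gives 13/8.
E[X | Z = 8] = (13/8) / (1/4) = 13/2.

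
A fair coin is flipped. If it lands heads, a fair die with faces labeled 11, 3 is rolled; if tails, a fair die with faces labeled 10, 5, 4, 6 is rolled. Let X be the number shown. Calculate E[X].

E[X | heads] = (11+3)/2 = 7.
E[X | tails] = (10+5+4+6)/4 = 25/4.
By the law of total expectation,
E[X] = (1/2)·(7) + (1/2)·(25/4) = 53/8.

53/8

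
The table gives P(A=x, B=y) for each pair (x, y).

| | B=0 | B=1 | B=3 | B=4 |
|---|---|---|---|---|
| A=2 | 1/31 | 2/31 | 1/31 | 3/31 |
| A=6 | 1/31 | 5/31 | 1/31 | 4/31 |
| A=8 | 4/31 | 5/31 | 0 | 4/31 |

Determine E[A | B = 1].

P(B = 1) = 12/31.
Σ A·P over the event = 2·(2/31) + 6·(5/31) + 8·(5/31) = 74/31.
E[A | B = 1] = (74/31) / (12/31) = 37/6.

37/6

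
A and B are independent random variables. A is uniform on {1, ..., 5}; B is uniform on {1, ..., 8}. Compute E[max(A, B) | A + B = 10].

13/2

P(A + B = 10) = 1/10.
Summing max(A,B)·P(x,y) over outcomes with A + B = 10 gives 13/20.
E[max(A, B) | A + B = 10] = (13/20) / (1/10) = 13/2.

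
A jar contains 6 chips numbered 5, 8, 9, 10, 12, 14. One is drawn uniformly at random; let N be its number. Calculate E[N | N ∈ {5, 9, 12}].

P(N ∈ {5, 9, 12}) = 1/2.
Σ over the event: 5·1/6 + 9·1/6 + 12·1/6 = 13/3.
E[N | N ∈ {5, 9, 12}] = (13/3) / (1/2) = 26/3.

26/3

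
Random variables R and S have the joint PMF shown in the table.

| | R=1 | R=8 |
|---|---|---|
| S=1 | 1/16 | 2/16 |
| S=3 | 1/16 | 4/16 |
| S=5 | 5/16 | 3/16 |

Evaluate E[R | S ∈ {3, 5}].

P(S ∈ {3, 5}) = 13/16.
Summing R·P(R=x,S=y) over the conditioning event gives 31/8.
E[R | S ∈ {3, 5}] = (31/8) / (13/16) = 62/13.

62/13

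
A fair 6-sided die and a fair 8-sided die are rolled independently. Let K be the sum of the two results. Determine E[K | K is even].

8

P(K is even) = 1/2.
Σ over the event: 2·1/48 + 4·1/16 + 6·5/48 + 8·1/8 + 10·5/48 + 12·1/16 + 14·1/48 = 4.
E[K | K is even] = (4) / (1/2) = 8.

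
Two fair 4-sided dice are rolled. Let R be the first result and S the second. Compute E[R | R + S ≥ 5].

P(R + S ≥ 5) = 5/8.
Summing R·P(x,y) over outcomes with R + S ≥ 5 gives 15/8.
E[R | R + S ≥ 5] = (15/8) / (5/8) = 3.

3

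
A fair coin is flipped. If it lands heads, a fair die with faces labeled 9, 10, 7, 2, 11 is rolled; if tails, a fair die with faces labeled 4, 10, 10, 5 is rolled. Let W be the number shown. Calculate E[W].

301/40

E[W | heads] = (9+10+7+2+11)/5 = 39/5.
E[W | tails] = (4+10+10+5)/4 = 29/4.
By the law of total expectation,
E[W] = (1/2)·(39/5) + (1/2)·(29/4) = 301/40.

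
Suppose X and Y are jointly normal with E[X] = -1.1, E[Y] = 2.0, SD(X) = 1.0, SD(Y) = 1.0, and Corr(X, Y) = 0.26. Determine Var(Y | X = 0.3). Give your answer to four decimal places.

0.9324

Var(Y | X=x) = (1 − ρ²)·σ_Y².
Var(Y | X=0.3) = (1.0)²·(1 − (0.26)²) = 1·0.9324 = 0.9324.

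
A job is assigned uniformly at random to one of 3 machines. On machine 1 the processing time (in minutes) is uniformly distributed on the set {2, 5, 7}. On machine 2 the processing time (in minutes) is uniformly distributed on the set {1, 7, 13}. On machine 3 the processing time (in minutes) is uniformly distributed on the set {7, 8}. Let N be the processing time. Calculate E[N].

115/18

E[N | machine 1] = (2+5+7)/3 = 14/3.
E[N | machine 2] = (1+7+13)/3 = 7.
E[N | machine 3] = (7+8)/2 = 15/2.
E[N] = (1/3)·(14/3) + (1/3)·(7) + (1/3)·(15/2) = 115/18.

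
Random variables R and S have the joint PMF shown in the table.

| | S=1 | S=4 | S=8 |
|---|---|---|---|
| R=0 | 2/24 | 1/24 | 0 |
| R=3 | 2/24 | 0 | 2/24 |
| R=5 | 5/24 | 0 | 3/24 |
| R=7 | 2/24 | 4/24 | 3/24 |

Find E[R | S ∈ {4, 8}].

P(S ∈ {4, 8}) = 13/24.
Σ R·P over the event = 0·(1/24) + 3·(2/24) + 5·(3/24) + 7·(4/24) + 7·(3/24) = 35/12.
E[R | S ∈ {4, 8}] = (35/12) / (13/24) = 70/13.

70/13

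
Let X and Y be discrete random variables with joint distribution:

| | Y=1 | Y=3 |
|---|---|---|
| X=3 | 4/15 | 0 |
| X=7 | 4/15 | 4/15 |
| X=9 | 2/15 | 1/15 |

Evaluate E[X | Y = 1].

29/5

P(Y = 1) = 2/3.
Σ X·P over the event = 3·(4/15) + 7·(4/15) + 9·(2/15) = 58/15.
E[X | Y = 1] = (58/15) / (2/3) = 29/5.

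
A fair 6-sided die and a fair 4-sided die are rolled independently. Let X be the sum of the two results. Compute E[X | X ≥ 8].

26/3

P(X ≥ 8) = 1/4.
Σ over the event: 8·1/8 + 9·1/12 + 10·1/24 = 13/6.
E[X | X ≥ 8] = (13/6) / (1/4) = 26/3.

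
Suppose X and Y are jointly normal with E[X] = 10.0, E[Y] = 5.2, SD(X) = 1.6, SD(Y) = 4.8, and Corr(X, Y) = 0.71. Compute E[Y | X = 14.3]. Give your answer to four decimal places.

14.3590

For a bivariate normal, E[Y | X=x] = μ_Y + ρ·(σ_Y/σ_X)·(x − μ_X).
E[Y | X=14.3] = 5.2 + (0.71)·(4.8/1.6)·(14.3 − (10.0)) = 5.2 + (2.13)·(4.3) = 14.3590.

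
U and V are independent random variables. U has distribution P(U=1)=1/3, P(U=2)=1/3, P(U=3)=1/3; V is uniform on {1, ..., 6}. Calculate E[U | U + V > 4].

P(U + V > 4) = 2/3.
Summing U·P(x,y) over outcomes with U + V > 4 gives 13/9.
E[U | U + V > 4] = (13/9) / (2/3) = 13/6.

13/6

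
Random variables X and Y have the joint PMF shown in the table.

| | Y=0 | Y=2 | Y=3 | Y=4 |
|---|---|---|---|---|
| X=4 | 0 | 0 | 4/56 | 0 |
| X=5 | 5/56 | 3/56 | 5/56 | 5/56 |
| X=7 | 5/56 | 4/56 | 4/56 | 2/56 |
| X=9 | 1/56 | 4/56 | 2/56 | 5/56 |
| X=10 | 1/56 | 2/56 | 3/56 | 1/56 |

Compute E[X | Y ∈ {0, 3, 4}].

290/43

P(Y ∈ {0, 3, 4}) = 43/56.
Summing X·P(X=x,Y=y) over the conditioning event gives 145/28.
E[X | Y ∈ {0, 3, 4}] = (145/28) / (43/56) = 290/43.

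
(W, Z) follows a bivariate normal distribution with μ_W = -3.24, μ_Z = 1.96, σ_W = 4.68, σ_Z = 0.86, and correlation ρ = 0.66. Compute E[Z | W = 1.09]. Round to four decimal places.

2.4852

For a bivariate normal, E[Z | W=x] = μ_Z + ρ·(σ_Z/σ_W)·(x − μ_W).
E[Z | W=1.09] = 1.96 + (0.66)·(0.86/4.68)·(1.09 − (-3.24)) = 1.96 + (0.121282)·(4.33) = 2.4852.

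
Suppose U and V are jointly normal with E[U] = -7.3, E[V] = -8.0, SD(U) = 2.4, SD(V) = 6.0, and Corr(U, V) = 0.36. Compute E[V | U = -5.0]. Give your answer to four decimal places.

-5.9300

E[V | U=x] = μ_V + ρ(σ_V/σ_U)(x − μ_U) for jointly normal variables.
E[V | U=-5.0] = -8.0 + (0.36)·(6.0/2.4)·(-5.0 − (-7.3)) = -8.0 + (0.9)·(2.3) = -5.9300.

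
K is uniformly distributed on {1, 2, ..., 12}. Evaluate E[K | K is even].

Given K is even, K is equally likely to be any of {2, 4, 6, 8, 10, 12}.
E[K | K is even] = (2 + 4 + 6 + 8 + 10 + 12) / 6 = 7.

7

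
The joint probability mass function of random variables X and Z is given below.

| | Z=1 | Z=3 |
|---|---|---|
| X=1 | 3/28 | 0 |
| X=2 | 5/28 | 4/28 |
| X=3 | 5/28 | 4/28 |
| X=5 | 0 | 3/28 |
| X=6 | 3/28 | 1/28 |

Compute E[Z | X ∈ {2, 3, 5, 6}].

49/25

P(X ∈ {2, 3, 5, 6}) = 25/28.
Σ Z·P over the event = 1·(5/28) + 3·(4/28) + 1·(5/28) + 3·(4/28) + 3·(3/28) + 1·(3/28) + 3·(1/28) = 7/4.
E[Z | X ∈ {2, 3, 5, 6}] = (7/4) / (25/28) = 49/25.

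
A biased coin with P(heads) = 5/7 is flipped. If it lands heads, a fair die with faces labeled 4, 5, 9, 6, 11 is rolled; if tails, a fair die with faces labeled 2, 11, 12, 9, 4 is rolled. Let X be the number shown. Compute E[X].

E[X | heads] = (4+5+9+6+11)/5 = 7.
E[X | tails] = (2+11+12+9+4)/5 = 38/5.
By the law of total expectation,
E[X] = (5/7)·(7) + (2/7)·(38/5) = 251/35.

251/35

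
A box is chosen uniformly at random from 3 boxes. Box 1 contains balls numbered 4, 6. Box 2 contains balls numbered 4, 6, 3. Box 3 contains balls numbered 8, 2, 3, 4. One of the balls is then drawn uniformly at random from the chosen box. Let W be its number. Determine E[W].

163/36

E[W | box 1] = (4+6)/2 = 5.
E[W | box 2] = (4+6+3)/3 = 13/3.
E[W | box 3] = (8+2+3+4)/4 = 17/4.
E[W] = (1/3)·(5) + (1/3)·(13/3) + (1/3)·(17/4) = 163/36.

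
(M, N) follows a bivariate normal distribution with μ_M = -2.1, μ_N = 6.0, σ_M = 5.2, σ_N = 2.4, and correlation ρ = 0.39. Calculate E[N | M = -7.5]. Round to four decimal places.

5.0280

E[N | M=x] = μ_N + ρ(σ_N/σ_M)(x − μ_M) for jointly normal variables.
E[N | M=-7.5] = 6.0 + (0.39)·(2.4/5.2)·(-7.5 − (-2.1)) = 6.0 + (0.18)·(-5.4) = 5.0280.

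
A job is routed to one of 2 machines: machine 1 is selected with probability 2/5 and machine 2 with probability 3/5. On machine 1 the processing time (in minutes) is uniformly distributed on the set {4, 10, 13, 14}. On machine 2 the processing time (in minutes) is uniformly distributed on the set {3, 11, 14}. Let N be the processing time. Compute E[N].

97/10

E[N | machine 1] = (4+10+13+14)/4 = 41/4.
E[N | machine 2] = (3+11+14)/3 = 28/3.
E[N] = (2/5)·(41/4) + (3/5)·(28/3) = 97/10.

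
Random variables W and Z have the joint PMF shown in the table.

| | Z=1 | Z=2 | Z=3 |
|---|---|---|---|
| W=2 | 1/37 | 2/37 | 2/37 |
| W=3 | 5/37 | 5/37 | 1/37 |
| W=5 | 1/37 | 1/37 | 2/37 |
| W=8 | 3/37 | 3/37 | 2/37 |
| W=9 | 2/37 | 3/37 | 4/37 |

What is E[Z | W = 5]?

9/4

P(W = 5) = 4/37.
Σ Z·P over the event = 1·(1/37) + 2·(1/37) + 3·(2/37) = 9/37.
E[Z | W = 5] = (9/37) / (4/37) = 9/4.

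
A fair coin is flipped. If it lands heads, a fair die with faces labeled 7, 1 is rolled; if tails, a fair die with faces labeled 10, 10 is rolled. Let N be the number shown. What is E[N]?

E[N | heads] = (7+1)/2 = 4.
E[N | tails] = (10+10)/2 = 10.
E[N] = (1/2)·(4) + (1/2)·(10) = 7.

7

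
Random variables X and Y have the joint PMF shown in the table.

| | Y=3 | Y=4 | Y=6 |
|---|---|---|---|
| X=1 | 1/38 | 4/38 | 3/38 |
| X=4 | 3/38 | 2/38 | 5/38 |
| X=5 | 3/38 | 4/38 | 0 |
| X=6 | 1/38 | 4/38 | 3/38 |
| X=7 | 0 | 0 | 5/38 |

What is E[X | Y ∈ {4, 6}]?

P(Y ∈ {4, 6}) = 15/19.
Σ X·P over the event = 1·(4/38) + 1·(3/38) + 4·(2/38) + 4·(5/38) + 5·(4/38) + 6·(4/38) + 6·(3/38) + 7·(5/38) = 66/19.
E[X | Y ∈ {4, 6}] = (66/19) / (15/19) = 22/5.

22/5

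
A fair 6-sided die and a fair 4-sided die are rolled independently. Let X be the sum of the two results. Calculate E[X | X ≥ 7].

8

P(X ≥ 7) = 5/12.
Σ over the event: 7·1/6 + 8·1/8 + 9·1/12 + 10·1/24 = 10/3.
E[X | X ≥ 7] = (10/3) / (5/12) = 8.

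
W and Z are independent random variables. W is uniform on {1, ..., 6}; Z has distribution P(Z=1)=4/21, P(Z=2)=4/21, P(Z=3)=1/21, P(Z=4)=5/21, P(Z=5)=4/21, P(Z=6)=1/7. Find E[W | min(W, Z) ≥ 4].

P(min(W, Z) ≥ 4) = 2/7.
Summing W·P(x,y) over outcomes with min(W, Z) ≥ 4 gives 10/7.
E[W | min(W, Z) ≥ 4] = (10/7) / (2/7) = 5.

5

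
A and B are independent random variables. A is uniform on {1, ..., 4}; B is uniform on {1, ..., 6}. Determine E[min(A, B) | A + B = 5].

3/2

Outcomes with A + B = 5: (1,4), (2,3), (3,2), (4,1), each with probability 1/24.
E[min(A, B) | A + B = 5] = (1 + 2 + 2 + 1) / 4 = 3/2.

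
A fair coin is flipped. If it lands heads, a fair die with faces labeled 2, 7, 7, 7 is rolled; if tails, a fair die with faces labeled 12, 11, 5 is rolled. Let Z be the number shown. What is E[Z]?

E[Z | heads] = (2+7+7+7)/4 = 23/4.
E[Z | tails] = (12+11+5)/3 = 28/3.
E[Z] = (1/2)·(23/4) + (1/2)·(28/3) = 181/24.

181/24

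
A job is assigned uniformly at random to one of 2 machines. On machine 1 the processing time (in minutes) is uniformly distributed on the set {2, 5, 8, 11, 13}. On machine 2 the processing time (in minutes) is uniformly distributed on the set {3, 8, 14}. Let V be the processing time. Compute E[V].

121/15

E[V | machine 1] = (2+5+8+11+13)/5 = 39/5.
E[V | machine 2] = (3+8+14)/3 = 25/3.
E[V] = (1/2)·(39/5) + (1/2)·(25/3) = 121/15.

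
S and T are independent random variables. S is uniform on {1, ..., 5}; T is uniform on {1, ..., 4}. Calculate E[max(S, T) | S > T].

Outcomes with S > T: (2,1), (3,1), (3,2), (4,1), (4,2), (4,3), (5,1), (5,2), (5,3), (5,4), each with probability 1/20.
E[max(S, T) | S > T] = (2 + 3 + 3 + 4 + 4 + 4 + 5 + 5 + 5 + 5) / 10 = 4.

4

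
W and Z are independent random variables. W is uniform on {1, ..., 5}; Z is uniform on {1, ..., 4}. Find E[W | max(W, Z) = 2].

5/3

P(max(W, Z) = 2) = 3/20.
Summing W·P(x,y) over outcomes with max(W, Z) = 2 gives 1/4.
E[W | max(W, Z) = 2] = (1/4) / (3/20) = 5/3.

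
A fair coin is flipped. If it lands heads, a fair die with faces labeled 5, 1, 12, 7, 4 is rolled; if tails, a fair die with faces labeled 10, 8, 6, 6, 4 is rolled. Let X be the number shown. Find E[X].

E[X | heads] = (5+1+12+7+4)/5 = 29/5.
E[X | tails] = (10+8+6+6+4)/5 = 34/5.
E[X] = (1/2)·(29/5) + (1/2)·(34/5) = 63/10.

63/10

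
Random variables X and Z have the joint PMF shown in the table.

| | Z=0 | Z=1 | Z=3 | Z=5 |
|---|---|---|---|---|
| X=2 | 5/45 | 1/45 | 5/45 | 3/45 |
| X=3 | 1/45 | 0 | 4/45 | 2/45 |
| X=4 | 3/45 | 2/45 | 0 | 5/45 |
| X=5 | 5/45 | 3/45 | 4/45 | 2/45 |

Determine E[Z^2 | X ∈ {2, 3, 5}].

P(X ∈ {2, 3, 5}) = 7/9.
Summing Z^2·P(X=x,Z=y) over the conditioning event gives 296/45.
E[Z^2 | X ∈ {2, 3, 5}] = (296/45) / (7/9) = 296/35.

296/35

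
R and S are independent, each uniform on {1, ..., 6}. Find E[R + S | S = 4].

15/2

Outcomes with S = 4: (1,4), (2,4), (3,4), (4,4), (5,4), (6,4), each with probability 1/36.
E[R + S | S = 4] = (5 + 6 + 7 + 8 + 9 + 10) / 6 = 15/2.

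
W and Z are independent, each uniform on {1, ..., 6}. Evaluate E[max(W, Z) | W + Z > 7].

P(W + Z > 7) = 5/12.
Summing max(W,Z)·P(x,y) over outcomes with W + Z > 7 gives 83/36.
E[max(W, Z) | W + Z > 7] = (83/36) / (5/12) = 83/15.

83/15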